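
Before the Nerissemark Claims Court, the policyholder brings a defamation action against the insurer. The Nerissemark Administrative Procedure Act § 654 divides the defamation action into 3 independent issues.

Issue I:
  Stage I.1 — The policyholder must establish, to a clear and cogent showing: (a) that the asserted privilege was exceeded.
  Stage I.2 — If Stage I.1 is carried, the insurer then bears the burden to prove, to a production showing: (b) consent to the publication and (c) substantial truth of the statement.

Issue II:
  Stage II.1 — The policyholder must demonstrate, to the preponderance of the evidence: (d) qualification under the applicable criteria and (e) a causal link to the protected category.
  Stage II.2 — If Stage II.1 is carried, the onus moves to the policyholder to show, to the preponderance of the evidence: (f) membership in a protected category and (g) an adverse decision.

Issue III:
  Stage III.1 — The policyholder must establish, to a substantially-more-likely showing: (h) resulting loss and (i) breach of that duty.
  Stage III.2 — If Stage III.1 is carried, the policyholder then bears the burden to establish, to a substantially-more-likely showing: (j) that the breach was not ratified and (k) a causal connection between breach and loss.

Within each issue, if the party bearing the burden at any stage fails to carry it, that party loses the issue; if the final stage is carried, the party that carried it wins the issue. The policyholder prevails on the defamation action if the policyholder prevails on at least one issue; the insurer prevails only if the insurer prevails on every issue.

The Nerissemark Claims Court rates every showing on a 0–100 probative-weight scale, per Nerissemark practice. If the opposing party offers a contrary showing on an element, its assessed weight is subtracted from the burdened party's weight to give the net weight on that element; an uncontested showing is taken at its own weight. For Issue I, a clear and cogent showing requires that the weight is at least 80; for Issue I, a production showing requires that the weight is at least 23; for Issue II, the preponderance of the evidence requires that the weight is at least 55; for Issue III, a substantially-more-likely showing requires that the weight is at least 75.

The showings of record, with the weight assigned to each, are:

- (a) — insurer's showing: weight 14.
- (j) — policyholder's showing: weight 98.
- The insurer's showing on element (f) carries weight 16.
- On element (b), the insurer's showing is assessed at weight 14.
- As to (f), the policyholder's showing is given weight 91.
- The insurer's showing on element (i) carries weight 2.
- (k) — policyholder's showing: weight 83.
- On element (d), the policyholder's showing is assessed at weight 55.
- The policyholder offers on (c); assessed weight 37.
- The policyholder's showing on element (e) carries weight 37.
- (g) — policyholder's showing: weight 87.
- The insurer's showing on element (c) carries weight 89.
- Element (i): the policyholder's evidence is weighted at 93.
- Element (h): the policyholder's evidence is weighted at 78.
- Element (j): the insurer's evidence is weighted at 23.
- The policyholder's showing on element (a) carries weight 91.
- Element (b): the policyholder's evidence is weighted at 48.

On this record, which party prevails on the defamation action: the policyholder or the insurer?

policyholder

— Issue I —
Stage I.1 (policyholder, a clear and cogent showing, weight is at least 80): (a) net 91−14=77 < 80 — fails.
  The policyholder does not carry Stage I.1.
The analysis ends at Stage I.1; the insurer prevails on this issue.
— Issue II —
At Stage II.1 the policyholder must meet the preponderance of the evidence (weight is at least 55): on (d) the weight is 55, ≥ 55, so (d) meets the standard; on (e) the weight is 37, < 55, so (e) does not meet the standard.
  Not every element is met, so the policyholder fails to carry Stage II.1.
The insurer prevails on this issue.
— Issue III —
Stage III.1 (policyholder, a substantially-more-likely showing, weight is at least 75): (h) 78 ≥ 75 — meets; (i) net 93−2=91 ≥ 75 — meets.
  All elements met. The policyholder retains the burden for Stage III.2.
Stage III.2 (policyholder, a substantially-more-likely showing, weight is at least 75): (j) net 98−23=75 ≥ 75 — meets; (k) 83 ≥ 75 — meets.
  All elements met at the final stage.
Every stage carried; the policyholder prevails on this issue.
Per-issue: Issue I → insurer; Issue II → insurer; Issue III → policyholder. The policyholder must prevail on at least one issue; overall, the policyholder prevails.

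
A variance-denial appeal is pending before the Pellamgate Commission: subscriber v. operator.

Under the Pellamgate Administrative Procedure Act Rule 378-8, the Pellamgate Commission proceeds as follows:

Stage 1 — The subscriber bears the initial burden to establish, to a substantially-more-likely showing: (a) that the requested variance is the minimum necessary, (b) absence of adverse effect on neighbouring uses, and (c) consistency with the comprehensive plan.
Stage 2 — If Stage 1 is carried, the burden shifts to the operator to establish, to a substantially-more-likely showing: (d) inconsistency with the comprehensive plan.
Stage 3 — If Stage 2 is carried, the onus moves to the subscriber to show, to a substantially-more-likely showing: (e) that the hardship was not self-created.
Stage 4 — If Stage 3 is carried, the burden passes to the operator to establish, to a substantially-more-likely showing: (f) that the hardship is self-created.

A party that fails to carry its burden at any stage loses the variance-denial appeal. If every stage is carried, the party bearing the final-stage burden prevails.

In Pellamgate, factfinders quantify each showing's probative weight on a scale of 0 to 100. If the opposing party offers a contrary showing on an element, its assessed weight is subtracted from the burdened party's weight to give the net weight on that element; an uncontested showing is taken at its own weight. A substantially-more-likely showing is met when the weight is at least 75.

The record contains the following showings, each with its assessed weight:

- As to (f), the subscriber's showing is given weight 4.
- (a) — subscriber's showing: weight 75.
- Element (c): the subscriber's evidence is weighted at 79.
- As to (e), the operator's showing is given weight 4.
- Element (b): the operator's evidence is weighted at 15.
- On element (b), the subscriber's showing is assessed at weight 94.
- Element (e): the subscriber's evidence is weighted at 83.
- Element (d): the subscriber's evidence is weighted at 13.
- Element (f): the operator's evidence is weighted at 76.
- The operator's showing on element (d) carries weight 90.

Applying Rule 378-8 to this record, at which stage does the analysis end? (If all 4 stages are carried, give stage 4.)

stage 4

At Stage 1 the subscriber must meet a substantially-more-likely showing (weight is at least 75): on (a) the weight is 75, ≥ 75, so (a) meets the standard; on (b) the weight is 94 less the opposing 15 gives net 79, which does reach 75, so (b) meets the standard; on (c) the weight is 79, which does reach 75, so (c) meets the standard.
  Stage 1 carried; the burden shifts to the operator.
At Stage 2 the operator must meet a substantially-more-likely showing (weight is at least 75): on (d) the weight is 90 less the opposing 13 gives net 77, which does reach 75, so (d) meets the standard.
  Stage 2 carried; the burden shifts to the subscriber.
At Stage 3 the subscriber must meet a substantially-more-likely showing (weight is at least 75): on (e) the weight is 83 less the opposing 4 gives net 79, which does reach 75, so (e) meets the standard.
  All elements met. The burden passes to the operator.
At Stage 4 the operator must meet a substantially-more-likely showing (weight is at least 75): on (f) the weight is 76 less the opposing 4 gives net 72, < 75, so (f) does not meet the standard.
  The operator does not carry Stage 4.
The subscriber prevails.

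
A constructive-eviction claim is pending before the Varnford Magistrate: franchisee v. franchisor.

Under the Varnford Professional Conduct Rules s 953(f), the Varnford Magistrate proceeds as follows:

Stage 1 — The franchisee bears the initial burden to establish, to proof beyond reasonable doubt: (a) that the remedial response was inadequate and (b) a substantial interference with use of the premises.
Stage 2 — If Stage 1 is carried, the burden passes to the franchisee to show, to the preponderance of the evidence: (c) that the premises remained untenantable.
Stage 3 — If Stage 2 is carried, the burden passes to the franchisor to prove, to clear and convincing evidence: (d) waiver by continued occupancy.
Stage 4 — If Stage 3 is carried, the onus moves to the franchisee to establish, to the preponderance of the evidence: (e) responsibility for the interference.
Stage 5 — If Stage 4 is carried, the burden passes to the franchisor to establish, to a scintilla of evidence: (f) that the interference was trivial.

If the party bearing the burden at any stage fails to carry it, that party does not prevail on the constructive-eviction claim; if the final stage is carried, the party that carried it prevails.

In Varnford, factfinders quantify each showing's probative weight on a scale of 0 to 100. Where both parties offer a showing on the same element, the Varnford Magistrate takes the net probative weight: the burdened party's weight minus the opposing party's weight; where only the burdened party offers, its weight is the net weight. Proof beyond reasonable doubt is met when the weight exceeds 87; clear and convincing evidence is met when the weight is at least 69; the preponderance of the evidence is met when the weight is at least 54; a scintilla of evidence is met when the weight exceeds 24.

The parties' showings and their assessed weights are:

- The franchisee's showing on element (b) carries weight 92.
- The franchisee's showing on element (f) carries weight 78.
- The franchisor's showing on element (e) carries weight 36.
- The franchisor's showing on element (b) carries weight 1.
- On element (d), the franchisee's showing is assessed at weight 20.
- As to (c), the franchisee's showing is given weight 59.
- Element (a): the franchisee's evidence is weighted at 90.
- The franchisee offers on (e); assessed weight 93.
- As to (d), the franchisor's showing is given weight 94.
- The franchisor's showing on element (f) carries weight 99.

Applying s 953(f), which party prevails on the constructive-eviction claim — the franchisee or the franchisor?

franchisee

Stage 1 — burden on franchisee; standard: proof beyond reasonable doubt (weight exceeds 87).
    (a): 90 > 87 [met]
    (b): 92 − 1 = 91 > 87 [met]
  Stage 1 is satisfied; the franchisee continues to bear the burden.
Stage 2 — burden on franchisee; standard: the preponderance of the evidence (weight is at least 54).
    (c): 59 ≥ 54 [met]
  All elements met. The burden passes to the franchisor.
Stage 3 — burden on franchisor; standard: clear and convincing evidence (weight is at least 69).
    (d): 94 − 20 = 74 ≥ 69 [met]
  Stage 3 carried; the burden shifts to the franchisee.
Stage 4 — burden on franchisee; standard: the preponderance of the evidence (weight is at least 54).
    (e): 93 − 36 = 57 ≥ 54 [met]
  Stage 4 is satisfied; the onus moves to the franchisor.
Stage 5 — burden on franchisor; standard: a scintilla of evidence (weight exceeds 24).
    (f): 99 − 78 = 21 ≤ 24 [not met]
  Stage 5 not carried; the franchisor fails its burden.
The analysis ends at Stage 5; the franchisee prevails.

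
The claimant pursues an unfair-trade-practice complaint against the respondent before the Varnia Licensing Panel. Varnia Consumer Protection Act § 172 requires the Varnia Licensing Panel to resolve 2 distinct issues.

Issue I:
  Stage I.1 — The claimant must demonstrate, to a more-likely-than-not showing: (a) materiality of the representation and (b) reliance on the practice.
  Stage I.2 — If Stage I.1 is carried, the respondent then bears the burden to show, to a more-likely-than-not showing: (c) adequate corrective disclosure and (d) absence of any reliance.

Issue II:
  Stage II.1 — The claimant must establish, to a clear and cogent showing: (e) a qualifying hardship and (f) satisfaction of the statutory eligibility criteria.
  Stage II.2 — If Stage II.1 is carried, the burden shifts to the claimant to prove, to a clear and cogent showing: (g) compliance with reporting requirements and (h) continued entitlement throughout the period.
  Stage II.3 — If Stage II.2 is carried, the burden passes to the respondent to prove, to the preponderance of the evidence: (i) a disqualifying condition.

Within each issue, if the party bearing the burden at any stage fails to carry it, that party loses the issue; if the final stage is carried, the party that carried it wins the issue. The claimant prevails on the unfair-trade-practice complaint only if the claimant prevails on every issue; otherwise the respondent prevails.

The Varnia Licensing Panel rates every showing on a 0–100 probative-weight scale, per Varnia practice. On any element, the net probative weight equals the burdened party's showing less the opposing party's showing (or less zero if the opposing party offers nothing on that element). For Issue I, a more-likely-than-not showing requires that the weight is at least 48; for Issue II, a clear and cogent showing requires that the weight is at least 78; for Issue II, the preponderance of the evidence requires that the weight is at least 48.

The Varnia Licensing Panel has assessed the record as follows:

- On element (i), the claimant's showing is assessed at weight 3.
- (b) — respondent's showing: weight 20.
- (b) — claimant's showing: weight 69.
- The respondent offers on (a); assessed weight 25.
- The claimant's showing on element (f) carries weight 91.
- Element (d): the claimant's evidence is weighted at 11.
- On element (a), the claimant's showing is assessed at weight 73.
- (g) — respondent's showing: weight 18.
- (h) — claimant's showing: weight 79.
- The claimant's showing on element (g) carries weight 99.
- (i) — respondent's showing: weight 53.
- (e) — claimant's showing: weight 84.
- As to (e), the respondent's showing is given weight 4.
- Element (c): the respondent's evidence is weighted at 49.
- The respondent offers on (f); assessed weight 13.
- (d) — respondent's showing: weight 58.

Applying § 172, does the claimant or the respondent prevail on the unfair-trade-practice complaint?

respondent

— Issue I —
Stage I.1 (claimant, a more-likely-than-not showing, weight is at least 48): (a) net 73−25=48 ≥ 48 — meets; (b) net 69−20=49 ≥ 48 — meets.
  Stage I.1 is satisfied; the onus moves to the respondent.
Stage I.2 (respondent, a more-likely-than-not showing, weight is at least 48): (c) 49 ≥ 48 — meets; (d) net 58−11=47 < 48 — fails.
  The respondent does not carry Stage I.2.
The claimant prevails on this issue.
— Issue II —
At Stage II.1 the claimant must meet a clear and cogent showing (weight is at least 78): on (e) the weight is 84 less the opposing 4 gives net 80, which does reach 78, so (e) meets the standard; on (f) the weight is 91 less the opposing 13 gives net 78, which does reach 78, so (f) meets the standard.
  All elements met. The claimant retains the burden for Stage II.2.
At Stage II.2 the claimant must meet a clear and cogent showing (weight is at least 78): on (g) the weight is 99 less the opposing 18 gives net 81, which does reach 78, so (g) meets the standard; on (h) the weight is 79, which does reach 78, so (h) meets the standard.
  The claimant carries Stage II.2; the respondent now bears the burden.
At Stage II.3 the respondent must meet the preponderance of the evidence (weight is at least 48): on (i) the weight is 53 less the opposing 3 gives net 50, ≥ 48, so (i) meets the standard.
  The respondent carries the last stage.
With every stage satisfied, the respondent prevails on this issue.
Per-issue: Issue I → claimant; Issue II → respondent. The claimant must prevail on every issue; overall, the respondent prevails.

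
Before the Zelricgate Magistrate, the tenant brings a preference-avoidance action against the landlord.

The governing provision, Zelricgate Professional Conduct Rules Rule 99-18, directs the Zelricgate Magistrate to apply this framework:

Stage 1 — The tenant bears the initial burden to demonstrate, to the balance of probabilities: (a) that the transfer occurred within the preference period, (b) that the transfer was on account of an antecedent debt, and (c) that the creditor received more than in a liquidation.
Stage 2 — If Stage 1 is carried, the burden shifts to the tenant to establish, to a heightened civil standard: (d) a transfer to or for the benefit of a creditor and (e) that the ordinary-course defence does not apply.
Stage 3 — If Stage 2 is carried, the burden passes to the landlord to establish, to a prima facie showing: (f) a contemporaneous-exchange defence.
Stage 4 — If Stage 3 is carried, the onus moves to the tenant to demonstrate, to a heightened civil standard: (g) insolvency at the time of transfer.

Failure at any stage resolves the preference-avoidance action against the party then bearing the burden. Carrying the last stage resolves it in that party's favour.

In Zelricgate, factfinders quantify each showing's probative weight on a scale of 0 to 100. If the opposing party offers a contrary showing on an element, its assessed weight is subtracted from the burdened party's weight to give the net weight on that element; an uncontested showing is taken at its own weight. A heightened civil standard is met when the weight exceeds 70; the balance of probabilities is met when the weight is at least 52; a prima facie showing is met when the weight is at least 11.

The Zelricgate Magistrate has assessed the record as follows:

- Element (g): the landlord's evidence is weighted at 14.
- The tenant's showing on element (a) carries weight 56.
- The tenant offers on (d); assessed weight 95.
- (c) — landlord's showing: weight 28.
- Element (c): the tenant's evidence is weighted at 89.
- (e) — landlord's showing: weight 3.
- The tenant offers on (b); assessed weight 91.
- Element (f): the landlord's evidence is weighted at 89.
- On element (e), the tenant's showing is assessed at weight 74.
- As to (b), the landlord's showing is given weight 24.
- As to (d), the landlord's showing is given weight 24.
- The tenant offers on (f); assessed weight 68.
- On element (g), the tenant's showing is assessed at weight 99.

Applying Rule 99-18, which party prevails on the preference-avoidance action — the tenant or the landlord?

Stage 1 (tenant, the balance of probabilities, weight is at least 52): (a) 56 ≥ 52 — meets; (b) net 91−24=67 ≥ 52 — meets; (c) net 89−28=61 ≥ 52 — meets.
  All elements met. The tenant retains the burden for Stage 2.
Stage 2 (tenant, a heightened civil standard, weight exceeds 70): (d) net 95−24=71 > 70 — meets; (e) net 74−3=71 > 70 — meets.
  All elements met. The burden passes to the landlord.
Stage 3 (landlord, a prima facie showing, weight is at least 11): (f) net 89−68=21 ≥ 11 — meets.
  The landlord carries Stage 3; the tenant now bears the burden.
Stage 4 (tenant, a heightened civil standard, weight exceeds 70): (g) net 99−14=85 > 70 — meets.
  Stage 4 carried; the final stage is satisfied.
All stages carried — the tenant prevails.

tenant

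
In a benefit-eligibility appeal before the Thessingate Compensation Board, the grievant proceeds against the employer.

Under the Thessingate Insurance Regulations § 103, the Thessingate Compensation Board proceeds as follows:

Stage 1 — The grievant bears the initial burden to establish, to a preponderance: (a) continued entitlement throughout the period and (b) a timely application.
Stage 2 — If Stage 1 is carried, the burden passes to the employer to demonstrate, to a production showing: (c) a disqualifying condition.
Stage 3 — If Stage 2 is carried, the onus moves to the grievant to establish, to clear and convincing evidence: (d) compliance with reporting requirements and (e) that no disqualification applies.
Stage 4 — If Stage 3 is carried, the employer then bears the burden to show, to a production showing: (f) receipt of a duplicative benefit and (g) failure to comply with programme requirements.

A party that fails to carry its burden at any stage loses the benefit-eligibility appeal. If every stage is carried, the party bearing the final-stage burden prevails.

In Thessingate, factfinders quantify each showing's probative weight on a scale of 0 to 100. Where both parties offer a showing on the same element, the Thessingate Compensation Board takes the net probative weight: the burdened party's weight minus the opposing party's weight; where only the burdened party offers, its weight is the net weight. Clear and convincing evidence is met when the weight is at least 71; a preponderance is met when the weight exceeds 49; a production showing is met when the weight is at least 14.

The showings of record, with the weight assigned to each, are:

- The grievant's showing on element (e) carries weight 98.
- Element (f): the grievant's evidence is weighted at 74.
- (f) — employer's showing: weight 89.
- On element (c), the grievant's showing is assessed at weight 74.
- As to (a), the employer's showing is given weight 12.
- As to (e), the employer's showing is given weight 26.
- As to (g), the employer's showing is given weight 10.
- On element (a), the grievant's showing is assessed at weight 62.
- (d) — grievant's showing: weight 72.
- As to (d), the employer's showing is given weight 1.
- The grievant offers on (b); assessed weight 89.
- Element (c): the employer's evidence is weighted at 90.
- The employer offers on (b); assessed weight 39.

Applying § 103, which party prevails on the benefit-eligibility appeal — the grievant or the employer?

Stage 1 (grievant, a preponderance, weight exceeds 49): (a) net 62−12=50 > 49 — meets; (b) net 89−39=50 > 49 — meets.
  Stage 1 is satisfied; the onus moves to the employer.
Stage 2 (employer, a production showing, weight is at least 14): (c) net 90−74=16 ≥ 14 — meets.
  The employer carries Stage 2; the grievant now bears the burden.
Stage 3 (grievant, clear and convincing evidence, weight is at least 71): (d) net 72−1=71 ≥ 71 — meets; (e) net 98−26=72 ≥ 71 — meets.
  Stage 3 is satisfied; the onus moves to the employer.
Stage 4 (employer, a production showing, weight is at least 14): (f) net 89−74=15 ≥ 14 — meets; (g) 10 < 14 — fails.
  Not every element is met, so the employer fails to carry Stage 4.
So the grievant prevails.

grievant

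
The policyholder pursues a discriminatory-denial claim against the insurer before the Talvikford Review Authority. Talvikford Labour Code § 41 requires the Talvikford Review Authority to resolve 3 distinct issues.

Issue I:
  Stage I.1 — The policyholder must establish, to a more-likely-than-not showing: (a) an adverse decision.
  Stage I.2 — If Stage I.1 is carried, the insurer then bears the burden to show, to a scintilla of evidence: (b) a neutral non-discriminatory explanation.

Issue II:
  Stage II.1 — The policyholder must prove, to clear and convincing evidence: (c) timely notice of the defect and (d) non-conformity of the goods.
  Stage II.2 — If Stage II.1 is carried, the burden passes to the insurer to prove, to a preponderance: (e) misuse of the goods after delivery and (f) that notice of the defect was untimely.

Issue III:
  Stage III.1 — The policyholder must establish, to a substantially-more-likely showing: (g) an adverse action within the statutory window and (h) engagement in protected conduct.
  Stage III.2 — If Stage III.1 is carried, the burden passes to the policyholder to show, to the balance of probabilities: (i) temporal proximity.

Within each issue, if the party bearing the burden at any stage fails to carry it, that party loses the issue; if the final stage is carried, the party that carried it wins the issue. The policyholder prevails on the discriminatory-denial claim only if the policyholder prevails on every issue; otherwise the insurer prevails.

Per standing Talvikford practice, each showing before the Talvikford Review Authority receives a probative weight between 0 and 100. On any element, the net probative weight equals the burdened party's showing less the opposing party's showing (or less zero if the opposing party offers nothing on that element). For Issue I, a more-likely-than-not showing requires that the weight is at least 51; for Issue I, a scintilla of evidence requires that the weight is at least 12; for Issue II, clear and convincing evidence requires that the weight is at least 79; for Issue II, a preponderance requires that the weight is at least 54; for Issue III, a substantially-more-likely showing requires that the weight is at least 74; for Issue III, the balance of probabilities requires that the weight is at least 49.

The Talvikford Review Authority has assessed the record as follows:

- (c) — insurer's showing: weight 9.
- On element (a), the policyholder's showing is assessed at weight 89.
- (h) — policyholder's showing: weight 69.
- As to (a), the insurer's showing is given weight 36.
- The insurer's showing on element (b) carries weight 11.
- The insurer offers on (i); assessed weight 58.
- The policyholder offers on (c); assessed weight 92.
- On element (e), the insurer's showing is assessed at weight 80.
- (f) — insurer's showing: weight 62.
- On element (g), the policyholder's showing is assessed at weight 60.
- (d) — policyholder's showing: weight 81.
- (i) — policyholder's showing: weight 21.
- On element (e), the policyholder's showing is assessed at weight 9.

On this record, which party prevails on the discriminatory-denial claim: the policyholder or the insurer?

insurer

— Issue I —
Stage I.1 (policyholder, a more-likely-than-not showing, weight is at least 51): (a) net 89−36=53 ≥ 51 — meets.
  All elements met. The burden passes to the insurer.
Stage I.2 (insurer, a scintilla of evidence, weight is at least 12): (b) 11 < 12 — fails.
  Not every element is met, so the insurer fails to carry Stage I.2.
The policyholder prevails on this issue.
— Issue II —
At Stage II.1 the policyholder must meet clear and convincing evidence (weight is at least 79): on (c) the weight is 92 less the opposing 9 gives net 83, which does reach 79, so (c) meets the standard; on (d) the weight is 81, ≥ 79, so (d) meets the standard.
  All elements met. The burden passes to the insurer.
At Stage II.2 the insurer must meet a preponderance (weight is at least 54): on (e) the weight is 80 less the opposing 9 gives net 71, ≥ 54, so (e) meets the standard; on (f) the weight is 62, ≥ 54, so (f) meets the standard.
  All elements met at the final stage.
Every stage carried; the insurer prevails on this issue.
— Issue III —
Stage III.1 — burden on policyholder; standard: a substantially-more-likely showing (weight is at least 74).
    (g): 60 < 74 [not met]
    (h): 69 < 74 [not met]
  The policyholder does not carry Stage III.1.
The insurer prevails on this issue.
Per-issue: Issue I → policyholder; Issue II → insurer; Issue III → insurer. The policyholder must prevail on every issue; overall, the insurer prevails.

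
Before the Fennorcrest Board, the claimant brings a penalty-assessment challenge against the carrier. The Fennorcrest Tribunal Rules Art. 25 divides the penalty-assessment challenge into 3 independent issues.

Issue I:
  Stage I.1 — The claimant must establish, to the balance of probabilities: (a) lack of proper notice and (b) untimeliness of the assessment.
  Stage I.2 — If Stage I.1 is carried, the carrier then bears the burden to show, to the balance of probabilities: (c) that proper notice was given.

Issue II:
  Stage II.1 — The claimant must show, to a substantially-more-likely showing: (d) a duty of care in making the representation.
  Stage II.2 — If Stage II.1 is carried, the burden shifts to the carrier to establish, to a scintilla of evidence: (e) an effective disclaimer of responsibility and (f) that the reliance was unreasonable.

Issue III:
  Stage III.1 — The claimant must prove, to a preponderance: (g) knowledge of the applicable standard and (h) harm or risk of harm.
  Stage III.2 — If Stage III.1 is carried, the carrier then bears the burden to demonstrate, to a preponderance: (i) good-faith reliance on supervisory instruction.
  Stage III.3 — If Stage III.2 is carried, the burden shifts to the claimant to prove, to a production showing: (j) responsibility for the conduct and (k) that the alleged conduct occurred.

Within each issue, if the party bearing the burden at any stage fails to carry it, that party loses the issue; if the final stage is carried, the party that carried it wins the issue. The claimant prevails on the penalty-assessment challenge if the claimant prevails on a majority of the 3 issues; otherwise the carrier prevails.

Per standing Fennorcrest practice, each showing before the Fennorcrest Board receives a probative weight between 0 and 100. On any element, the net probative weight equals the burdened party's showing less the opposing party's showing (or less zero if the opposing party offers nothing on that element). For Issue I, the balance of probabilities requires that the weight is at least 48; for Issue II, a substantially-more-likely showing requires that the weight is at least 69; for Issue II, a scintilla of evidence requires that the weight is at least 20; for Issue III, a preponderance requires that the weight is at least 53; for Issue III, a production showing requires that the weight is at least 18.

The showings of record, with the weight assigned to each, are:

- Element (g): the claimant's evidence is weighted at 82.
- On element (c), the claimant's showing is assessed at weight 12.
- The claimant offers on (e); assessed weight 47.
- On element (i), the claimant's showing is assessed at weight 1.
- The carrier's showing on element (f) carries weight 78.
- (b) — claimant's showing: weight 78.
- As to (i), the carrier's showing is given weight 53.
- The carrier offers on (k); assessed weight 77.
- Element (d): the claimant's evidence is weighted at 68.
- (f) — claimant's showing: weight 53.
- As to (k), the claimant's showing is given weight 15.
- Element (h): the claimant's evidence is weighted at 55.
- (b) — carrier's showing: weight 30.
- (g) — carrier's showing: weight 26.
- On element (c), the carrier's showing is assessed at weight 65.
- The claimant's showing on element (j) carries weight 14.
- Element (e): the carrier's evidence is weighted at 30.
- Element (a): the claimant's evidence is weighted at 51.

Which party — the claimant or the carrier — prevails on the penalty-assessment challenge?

— Issue I —
At Stage I.1 the claimant must meet the balance of probabilities (weight is at least 48): on (a) the weight is 51, which does reach 48, so (a) meets the standard; on (b) the weight is 78 less the opposing 30 gives net 48, which does reach 48, so (b) meets the standard.
  Stage I.1 carried; the burden shifts to the carrier.
At Stage I.2 the carrier must meet the balance of probabilities (weight is at least 48): on (c) the weight is 65 less the opposing 12 gives net 53, which does reach 48, so (c) meets the standard.
  All elements met at the final stage.
With every stage satisfied, the carrier prevails on this issue.
— Issue II —
Stage II.1 — burden on claimant; standard: a substantially-more-likely showing (weight is at least 69).
    (d): 68 < 69 [not met]
  The claimant does not carry Stage II.1.
So the carrier prevails on this issue.
— Issue III —
Stage III.1 — burden on claimant; standard: a preponderance (weight is at least 53).
    (g): 82 − 26 = 56 ≥ 53 [met]
    (h): 55 ≥ 53 [met]
  Stage III.1 is satisfied; the onus moves to the carrier.
Stage III.2 — burden on carrier; standard: a preponderance (weight is at least 53).
    (i): 53 − 1 = 52 < 53 [not met]
  Not every element is met, so the carrier fails to carry Stage III.2.
The analysis ends at Stage III.2; the claimant prevails on this issue.
Per-issue: Issue I → carrier; Issue II → carrier; Issue III → claimant. The claimant must prevail on a majority of issues; overall, the carrier prevails.

carrier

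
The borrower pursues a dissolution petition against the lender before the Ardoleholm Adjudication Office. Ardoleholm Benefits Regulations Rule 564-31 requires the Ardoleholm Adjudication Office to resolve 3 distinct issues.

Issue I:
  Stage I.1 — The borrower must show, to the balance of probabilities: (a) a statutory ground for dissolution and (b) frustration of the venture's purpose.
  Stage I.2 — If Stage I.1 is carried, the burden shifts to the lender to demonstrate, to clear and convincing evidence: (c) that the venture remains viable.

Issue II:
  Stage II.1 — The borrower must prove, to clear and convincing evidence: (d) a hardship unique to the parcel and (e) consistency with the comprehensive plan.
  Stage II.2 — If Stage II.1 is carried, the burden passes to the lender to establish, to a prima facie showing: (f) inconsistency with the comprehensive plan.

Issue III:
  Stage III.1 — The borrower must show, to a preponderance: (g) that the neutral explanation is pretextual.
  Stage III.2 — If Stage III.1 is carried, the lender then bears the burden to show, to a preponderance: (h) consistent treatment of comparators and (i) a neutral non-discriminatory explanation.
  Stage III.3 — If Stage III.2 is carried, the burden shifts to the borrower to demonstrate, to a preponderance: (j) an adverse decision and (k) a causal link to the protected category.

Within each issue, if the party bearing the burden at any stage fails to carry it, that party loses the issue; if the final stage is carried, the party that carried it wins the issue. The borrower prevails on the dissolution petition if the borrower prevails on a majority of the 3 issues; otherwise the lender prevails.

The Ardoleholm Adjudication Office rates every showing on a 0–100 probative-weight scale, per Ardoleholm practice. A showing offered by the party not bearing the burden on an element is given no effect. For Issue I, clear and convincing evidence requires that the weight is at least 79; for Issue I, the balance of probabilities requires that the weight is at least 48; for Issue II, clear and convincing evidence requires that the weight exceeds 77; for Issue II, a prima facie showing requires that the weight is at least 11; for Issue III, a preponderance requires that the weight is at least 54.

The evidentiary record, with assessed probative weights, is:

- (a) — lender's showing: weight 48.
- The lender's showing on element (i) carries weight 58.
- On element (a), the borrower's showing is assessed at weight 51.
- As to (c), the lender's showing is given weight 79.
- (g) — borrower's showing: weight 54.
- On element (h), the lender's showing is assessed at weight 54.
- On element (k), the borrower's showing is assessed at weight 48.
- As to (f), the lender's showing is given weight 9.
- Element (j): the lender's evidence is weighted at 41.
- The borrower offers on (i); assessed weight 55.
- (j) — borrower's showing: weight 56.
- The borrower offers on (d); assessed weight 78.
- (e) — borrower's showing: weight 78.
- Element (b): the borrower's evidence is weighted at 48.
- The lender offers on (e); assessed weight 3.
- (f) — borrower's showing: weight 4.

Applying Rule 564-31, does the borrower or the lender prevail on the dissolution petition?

— Issue I —
Stage I.1 (borrower, the balance of probabilities, weight is at least 48): (a) 51 (lender's 48 disregarded) ≥ 48 — meets; (b) 48 ≥ 48 — meets.
  Stage I.1 is satisfied; the onus moves to the lender.
Stage I.2 (lender, clear and convincing evidence, weight is at least 79): (c) 79 ≥ 79 — meets.
  The lender carries the last stage.
With every stage satisfied, the lender prevails on this issue.
— Issue II —
At Stage II.1 the borrower must meet clear and convincing evidence (weight exceeds 77): on (d) the weight is 78, which does exceed 77, so (d) meets the standard; on (e) the weight is 78 (the lender's 3 is given no effect), > 77, so (e) meets the standard.
  All elements met. The burden passes to the lender.
At Stage II.2 the lender must meet a prima facie showing (weight is at least 11): on (f) the weight is 9 (the borrower's 4 is given no effect), < 11, so (f) does not meet the standard.
  Stage II.2 not carried; the lender fails its burden.
So the borrower prevails on this issue.
— Issue III —
At Stage III.1 the borrower must meet a preponderance (weight is at least 54): on (g) the weight is 54, which does reach 54, so (g) meets the standard.
  Stage III.1 carried; the burden shifts to the lender.
At Stage III.2 the lender must meet a preponderance (weight is at least 54): on (h) the weight is 54, which does reach 54, so (h) meets the standard; on (i) the weight is 58 (the borrower's 55 is given no effect), which does reach 54, so (i) meets the standard.
  Stage III.2 carried; the burden shifts to the borrower.
At Stage III.3 the borrower must meet a preponderance (weight is at least 54): on (j) the weight is 56 (the lender's 41 is given no effect), which does reach 54, so (j) meets the standard; on (k) the weight is 48, which does not reach 54, so (k) does not meet the standard.
  Stage III.3 not carried; the borrower fails its burden.
The analysis ends at Stage III.3; the lender prevails on this issue.
Per-issue: Issue I → lender; Issue II → borrower; Issue III → lender. The borrower must prevail on a majority of issues; overall, the lender prevails.

lender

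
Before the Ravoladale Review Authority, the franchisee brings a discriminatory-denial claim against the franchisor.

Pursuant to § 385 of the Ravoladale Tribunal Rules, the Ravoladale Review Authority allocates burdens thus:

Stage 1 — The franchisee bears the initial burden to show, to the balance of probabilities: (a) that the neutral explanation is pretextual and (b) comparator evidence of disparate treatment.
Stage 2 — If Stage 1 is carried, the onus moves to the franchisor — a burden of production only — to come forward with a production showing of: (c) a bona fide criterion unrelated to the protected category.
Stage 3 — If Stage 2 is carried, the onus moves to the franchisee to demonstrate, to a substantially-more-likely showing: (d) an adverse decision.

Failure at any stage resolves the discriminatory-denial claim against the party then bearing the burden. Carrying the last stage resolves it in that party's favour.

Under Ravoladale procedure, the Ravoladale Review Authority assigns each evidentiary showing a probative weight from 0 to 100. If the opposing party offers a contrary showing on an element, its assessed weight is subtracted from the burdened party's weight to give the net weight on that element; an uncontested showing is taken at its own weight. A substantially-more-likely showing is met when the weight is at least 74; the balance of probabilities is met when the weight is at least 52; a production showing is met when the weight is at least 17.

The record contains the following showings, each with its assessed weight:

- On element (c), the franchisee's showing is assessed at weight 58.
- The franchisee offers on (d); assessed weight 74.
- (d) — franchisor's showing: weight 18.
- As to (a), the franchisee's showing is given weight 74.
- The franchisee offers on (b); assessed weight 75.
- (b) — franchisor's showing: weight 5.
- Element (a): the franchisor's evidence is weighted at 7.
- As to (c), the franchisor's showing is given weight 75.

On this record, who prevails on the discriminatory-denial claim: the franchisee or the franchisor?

At Stage 1 the franchisee must meet the balance of probabilities (weight is at least 52): on (a) the weight is 74 less the opposing 7 gives net 67, ≥ 52, so (a) meets the standard; on (b) the weight is 75 less the opposing 5 gives net 70, ≥ 52, so (b) meets the standard.
  Stage 1 is satisfied; the onus moves to the franchisor.
At Stage 2 the franchisor must meet a production showing (weight is at least 17): on (c) the weight is 75 less the opposing 58 gives net 17, ≥ 17, so (c) meets the standard.
  Stage 2 is satisfied; the onus moves to the franchisee.
At Stage 3 the franchisee must meet a substantially-more-likely showing (weight is at least 74): on (d) the weight is 74 less the opposing 18 gives net 56, < 74, so (d) does not meet the standard.
  Stage 3 not carried; the franchisee fails its burden.
So the franchisor prevails.

franchisor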